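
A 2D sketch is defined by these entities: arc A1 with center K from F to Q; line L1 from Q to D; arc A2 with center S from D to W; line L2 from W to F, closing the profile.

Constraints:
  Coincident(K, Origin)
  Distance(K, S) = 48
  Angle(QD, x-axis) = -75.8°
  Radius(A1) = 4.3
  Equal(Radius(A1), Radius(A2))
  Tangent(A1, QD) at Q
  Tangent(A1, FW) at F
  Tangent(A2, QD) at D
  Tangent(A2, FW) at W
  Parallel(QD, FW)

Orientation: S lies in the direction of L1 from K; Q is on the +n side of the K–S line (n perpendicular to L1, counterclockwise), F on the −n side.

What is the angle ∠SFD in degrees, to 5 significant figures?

5.0386°

The slot axis is L1's direction at -75.8°, so u = (cos -75.8°, sin -75.8°) = (0.24531, -0.96945) and n = (−sin -75.8°, cos -75.8°) = (0.96945, 0.24531). K is at the origin and S lies 48.0 along u from K, so S = 48.0·u = (11.775, -46.533). Tangency of A1 to both parallel lines with radius 4.3 puts Q and F at K ± 4.3·n: Q = (4.1686, 1.0548), F = (-4.1686, -1.0548). Equal radii place D and W the same way about S: D = S + 4.3·n = (15.943, -45.479), W = S − 4.3·n = (7.6061, -47.588). Then cos ∠SFD = FS·FD / (|FS||FD|), giving 5.0386°.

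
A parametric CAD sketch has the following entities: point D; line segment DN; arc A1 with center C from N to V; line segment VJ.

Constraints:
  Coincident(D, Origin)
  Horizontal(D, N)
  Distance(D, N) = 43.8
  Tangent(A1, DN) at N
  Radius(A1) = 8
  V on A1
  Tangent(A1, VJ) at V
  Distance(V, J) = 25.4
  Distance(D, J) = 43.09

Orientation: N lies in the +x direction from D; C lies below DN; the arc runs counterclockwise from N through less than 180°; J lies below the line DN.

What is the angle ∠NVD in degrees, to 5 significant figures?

132.07°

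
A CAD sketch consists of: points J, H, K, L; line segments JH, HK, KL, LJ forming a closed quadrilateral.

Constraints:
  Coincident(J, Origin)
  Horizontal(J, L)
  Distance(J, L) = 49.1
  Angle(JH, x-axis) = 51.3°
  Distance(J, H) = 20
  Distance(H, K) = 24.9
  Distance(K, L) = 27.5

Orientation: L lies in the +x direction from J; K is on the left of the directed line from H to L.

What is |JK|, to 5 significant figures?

43.256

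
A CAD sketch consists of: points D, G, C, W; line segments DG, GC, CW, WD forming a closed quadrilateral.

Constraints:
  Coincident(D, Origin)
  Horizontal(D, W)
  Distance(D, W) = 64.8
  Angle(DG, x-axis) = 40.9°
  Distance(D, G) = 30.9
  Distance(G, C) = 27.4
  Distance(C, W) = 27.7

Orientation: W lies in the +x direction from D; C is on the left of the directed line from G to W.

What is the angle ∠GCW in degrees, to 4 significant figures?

113.6°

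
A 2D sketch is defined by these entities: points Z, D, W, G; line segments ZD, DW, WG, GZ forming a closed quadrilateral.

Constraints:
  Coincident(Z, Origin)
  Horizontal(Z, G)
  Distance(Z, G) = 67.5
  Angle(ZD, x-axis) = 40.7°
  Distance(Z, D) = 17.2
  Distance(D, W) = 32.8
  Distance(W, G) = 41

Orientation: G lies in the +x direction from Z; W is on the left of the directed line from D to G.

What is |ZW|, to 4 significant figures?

49.95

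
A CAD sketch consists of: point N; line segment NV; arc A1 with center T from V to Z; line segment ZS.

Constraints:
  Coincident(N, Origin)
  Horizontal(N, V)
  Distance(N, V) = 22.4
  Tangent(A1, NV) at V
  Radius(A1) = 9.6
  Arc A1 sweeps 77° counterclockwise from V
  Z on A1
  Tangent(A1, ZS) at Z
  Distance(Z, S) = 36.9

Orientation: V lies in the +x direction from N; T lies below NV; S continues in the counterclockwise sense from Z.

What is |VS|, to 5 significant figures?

46.849

N is at the origin; N and V share the same y with |NV| = 22.4 and V on the +x side, so V = (22.400, 0.0000). The tangent condition forces TV to be normal to NV, so T = V + (0, -9.6) = (22.400, -9.6000). On A1, V sits at bearing 90° from T; a 77° counterclockwise sweep puts Z at bearing 167°, so Z = T + 9.6·(cos 167°, sin 167°) = (13.046, -7.4405). The tangent condition forces TZ to be normal to ZS, so ZS runs along (−sin 167°, cos 167°); with |ZS| = 36.9, S = (4.7454, -43.395). Then |VS| = |S − V| = 46.849.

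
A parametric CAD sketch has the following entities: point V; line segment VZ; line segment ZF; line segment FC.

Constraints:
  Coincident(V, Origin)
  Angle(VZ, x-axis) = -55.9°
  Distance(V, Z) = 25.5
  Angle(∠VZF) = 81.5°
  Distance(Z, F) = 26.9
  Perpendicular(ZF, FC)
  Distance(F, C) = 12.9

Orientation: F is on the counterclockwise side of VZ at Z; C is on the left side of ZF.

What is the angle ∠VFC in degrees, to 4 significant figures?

42.53°

V is at the origin; VZ runs at -55.9° with length 25.5, so Z = 25.5·(cos -55.9°, sin -55.9°) = (14.30, -21.12). ∠VZF = 81.5°, so ZF runs at -55.9° + (180° − 81.5°) = 42.60° from the x-axis; with |ZF| = 26.9, F = Z + 26.9·(cos 42.60°, sin 42.60°) = (34.10, -2.908). ZF is perpendicular to FC; with |FC| = 12.9 on the left of ZF, C = F + 12.9·(-0.6769, 0.7361) = (25.37, 6.588). Then cos ∠VFC = FV·FC / (|FV||FC|), giving 42.53°.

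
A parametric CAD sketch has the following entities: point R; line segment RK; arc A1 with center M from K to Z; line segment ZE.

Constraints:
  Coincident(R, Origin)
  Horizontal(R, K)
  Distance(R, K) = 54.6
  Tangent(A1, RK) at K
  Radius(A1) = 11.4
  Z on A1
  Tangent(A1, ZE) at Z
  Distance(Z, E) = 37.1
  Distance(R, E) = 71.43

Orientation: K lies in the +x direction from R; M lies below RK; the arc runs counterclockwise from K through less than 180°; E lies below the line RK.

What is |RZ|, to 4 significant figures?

45.55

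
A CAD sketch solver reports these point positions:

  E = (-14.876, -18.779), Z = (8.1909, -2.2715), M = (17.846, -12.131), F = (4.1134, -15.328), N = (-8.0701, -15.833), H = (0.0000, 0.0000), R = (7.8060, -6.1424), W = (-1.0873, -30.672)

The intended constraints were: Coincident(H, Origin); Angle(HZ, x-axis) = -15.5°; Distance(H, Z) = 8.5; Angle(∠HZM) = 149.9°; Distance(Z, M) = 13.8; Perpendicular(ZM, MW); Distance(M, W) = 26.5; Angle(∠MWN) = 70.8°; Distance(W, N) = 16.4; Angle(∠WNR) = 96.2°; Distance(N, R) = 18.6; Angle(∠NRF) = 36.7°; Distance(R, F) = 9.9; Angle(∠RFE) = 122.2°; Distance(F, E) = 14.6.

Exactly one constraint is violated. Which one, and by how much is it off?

Distance(F, E) = 14.6 — off by 4.70.

H = (0.00, 0.00) ✓; HZ at -15.50° ✓; |HZ| = 8.500 ✓; ∠HZM = 149.9° ✓; |ZM| = 13.80 ✓; ∠(ZM, MW) = 90.00° ✓; |MW| = 26.50 ✓; ∠MWN = 70.80° ✓; |WN| = 16.40 ✓; ∠WNR = 96.20° ✓; |NR| = 18.60 ✓; ∠NRF = 36.70° ✓; |RF| = 9.900 ✓; ∠RFE = 122.2° ✓; |FE| = 19.30 ✗.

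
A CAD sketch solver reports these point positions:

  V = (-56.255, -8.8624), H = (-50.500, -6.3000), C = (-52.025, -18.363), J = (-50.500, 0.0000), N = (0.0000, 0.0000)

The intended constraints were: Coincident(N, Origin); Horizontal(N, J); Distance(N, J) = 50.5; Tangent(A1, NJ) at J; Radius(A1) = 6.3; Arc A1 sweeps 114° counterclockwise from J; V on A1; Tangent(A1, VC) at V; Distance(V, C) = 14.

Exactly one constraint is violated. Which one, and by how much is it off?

Distance(V, C) = 14 — off by 3.60.

N = (0.00, 0.00) ✓; N.y = 0.00, J.y = 0.00 ✓; |NJ| = 50.50 ✓; ∠(HJ, JN) = 90.00° ✓; |HJ| = 6.300 ✓; bearing(H→V) − bearing(H→J) = 114.0° ✓; |HV| = 6.300 ✓; ∠(HV, VC) = 90.00° ✓; |VC| = 10.40 ✗.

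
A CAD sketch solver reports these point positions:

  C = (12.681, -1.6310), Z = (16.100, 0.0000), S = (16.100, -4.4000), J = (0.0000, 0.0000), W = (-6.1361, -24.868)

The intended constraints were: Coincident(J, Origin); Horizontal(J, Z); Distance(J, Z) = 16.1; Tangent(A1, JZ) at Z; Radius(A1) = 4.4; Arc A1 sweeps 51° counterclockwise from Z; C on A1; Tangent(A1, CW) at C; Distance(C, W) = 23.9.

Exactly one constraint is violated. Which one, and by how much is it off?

Distance(C, W) = 23.9 — off by 6.00.

J = (0.00, 0.00) ✓; J.y = 0.00, Z.y = 0.00 ✓; |JZ| = 16.10 ✓; ∠(SZ, ZJ) = 90.00° ✓; |SZ| = 4.400 ✓; bearing(S→C) − bearing(S→Z) = 51.00° ✓; |SC| = 4.400 ✓; ∠(SC, CW) = 90.00° ✓; |CW| = 29.90 ✗.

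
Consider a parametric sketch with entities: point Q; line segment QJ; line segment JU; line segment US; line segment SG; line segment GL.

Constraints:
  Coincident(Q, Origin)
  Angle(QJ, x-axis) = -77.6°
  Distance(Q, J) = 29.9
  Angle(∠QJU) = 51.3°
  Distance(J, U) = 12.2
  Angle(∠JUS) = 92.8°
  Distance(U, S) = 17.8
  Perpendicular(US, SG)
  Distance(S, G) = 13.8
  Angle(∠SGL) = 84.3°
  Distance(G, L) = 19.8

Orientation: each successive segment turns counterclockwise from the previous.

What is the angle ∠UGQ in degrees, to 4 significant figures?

69.13°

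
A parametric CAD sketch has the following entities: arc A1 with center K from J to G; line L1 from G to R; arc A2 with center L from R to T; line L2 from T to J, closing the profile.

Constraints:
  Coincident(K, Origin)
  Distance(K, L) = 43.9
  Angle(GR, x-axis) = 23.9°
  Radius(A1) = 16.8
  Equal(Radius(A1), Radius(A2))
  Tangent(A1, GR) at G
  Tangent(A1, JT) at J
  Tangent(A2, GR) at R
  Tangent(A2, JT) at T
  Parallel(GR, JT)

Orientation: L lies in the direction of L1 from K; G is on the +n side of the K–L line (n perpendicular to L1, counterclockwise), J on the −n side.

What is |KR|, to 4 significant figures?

47.00

Tangency of A1 to both parallel lines with radius 16.8 puts G and J at K ± 16.8·n: G = (-6.806, 15.36), J = (6.806, -15.36). Equal radii place R and T the same way about L: R = L + 16.8·n = (33.33, 33.15), T = L − 16.8·n = (46.94, 2.426). Then |KR| = |R − K| = 47.00.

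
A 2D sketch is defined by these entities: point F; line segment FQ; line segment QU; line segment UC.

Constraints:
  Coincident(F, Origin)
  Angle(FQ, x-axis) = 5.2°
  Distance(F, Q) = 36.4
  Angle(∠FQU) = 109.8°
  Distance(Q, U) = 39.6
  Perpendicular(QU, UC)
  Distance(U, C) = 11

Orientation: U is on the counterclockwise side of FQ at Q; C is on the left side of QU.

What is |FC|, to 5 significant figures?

56.896

∠FQU = 109.8°, so QU runs at 5.2° + (180° − 109.8°) = 75.400° from the x-axis; with |QU| = 39.6, U = Q + 39.6·(cos 75.400°, sin 75.400°) = (46.232, 41.620). QU is perpendicular to UC; with |UC| = 11.0 on the left of QU, C = U + 11.0·(-0.96771, 0.25207) = (35.587, 44.393). Then |FC| = |C − F| = 56.896.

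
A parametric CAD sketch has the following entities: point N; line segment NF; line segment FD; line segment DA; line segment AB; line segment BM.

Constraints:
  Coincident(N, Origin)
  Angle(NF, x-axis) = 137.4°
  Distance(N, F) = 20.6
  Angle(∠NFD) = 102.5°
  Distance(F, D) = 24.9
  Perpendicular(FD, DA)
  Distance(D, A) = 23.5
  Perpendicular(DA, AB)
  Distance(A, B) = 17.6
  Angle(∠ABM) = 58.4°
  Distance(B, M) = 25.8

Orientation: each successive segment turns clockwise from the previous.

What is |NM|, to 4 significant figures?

31.38

N is at the origin; NF runs at 137.4° with length 20.6, so F = (-15.16, 13.94). ∠NFD = 102.5° gives FD at 59.90° from the x-axis; with |FD| = 24.9, D = (-2.676, 35.49). FD ⟂ DA, so DA runs at -30.10°; with |DA| = 23.5, A = (17.66, 23.70). DA is perpendicular to AB, so AB runs at -120.1°; with |AB| = 17.6, B = (8.828, 8.474). ∠ABM = 58.4° gives BM at 118.3° from the x-axis; with |BM| = 25.8, M = (-3.403, 31.19). Then |NM| = |M − N| = 31.38.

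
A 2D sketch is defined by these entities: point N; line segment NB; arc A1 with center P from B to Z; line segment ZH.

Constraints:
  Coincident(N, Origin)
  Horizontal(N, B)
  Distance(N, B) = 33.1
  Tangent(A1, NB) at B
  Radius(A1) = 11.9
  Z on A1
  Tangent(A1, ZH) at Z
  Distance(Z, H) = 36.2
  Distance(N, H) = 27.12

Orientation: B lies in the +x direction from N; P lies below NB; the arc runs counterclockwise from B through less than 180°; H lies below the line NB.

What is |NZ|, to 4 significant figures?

25.37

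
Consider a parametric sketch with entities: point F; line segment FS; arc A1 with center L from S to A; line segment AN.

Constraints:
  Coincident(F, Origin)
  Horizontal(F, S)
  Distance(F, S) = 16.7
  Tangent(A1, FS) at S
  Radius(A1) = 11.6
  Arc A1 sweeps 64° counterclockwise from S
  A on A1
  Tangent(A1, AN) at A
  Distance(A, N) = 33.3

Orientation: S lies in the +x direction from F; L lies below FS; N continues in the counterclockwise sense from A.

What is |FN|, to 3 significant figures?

37.4

On A1, S sits at bearing 90° from L; a 64° counterclockwise sweep puts A at bearing 154°, so A = L + 11.6·(cos 154°, sin 154°) = (6.27, -6.51). Tangency of A1 to AN means the radius LA is perpendicular to AN, so AN runs along (−sin 154°, cos 154°); with |AN| = 33.3, N = (-8.32, -36.4). Then |FN| = |N − F| = 37.4.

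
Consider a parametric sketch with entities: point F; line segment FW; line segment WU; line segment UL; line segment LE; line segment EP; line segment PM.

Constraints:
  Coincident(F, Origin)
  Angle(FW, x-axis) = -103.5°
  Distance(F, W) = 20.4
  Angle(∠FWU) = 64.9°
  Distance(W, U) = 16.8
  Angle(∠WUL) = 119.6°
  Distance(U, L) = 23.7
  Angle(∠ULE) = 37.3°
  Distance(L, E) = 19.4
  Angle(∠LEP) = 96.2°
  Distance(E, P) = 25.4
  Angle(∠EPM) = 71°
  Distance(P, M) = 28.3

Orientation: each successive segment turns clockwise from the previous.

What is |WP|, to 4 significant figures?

21.30

∠ULE = 37.3° gives LE at -61.70° from the x-axis; with |LE| = 19.4, E = (-4.987, -3.028). ∠LEP = 96.2° gives EP at -145.5° from the x-axis; with |EP| = 25.4, P = (-25.92, -17.41). Then |WP| = |P − W| = 21.30.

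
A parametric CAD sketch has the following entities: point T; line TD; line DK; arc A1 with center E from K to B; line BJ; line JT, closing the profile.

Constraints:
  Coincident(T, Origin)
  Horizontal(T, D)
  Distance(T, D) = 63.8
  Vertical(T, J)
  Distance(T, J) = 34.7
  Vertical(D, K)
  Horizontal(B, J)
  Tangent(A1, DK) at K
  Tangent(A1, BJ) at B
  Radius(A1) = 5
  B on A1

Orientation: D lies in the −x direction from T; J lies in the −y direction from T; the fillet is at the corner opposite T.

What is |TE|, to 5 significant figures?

65.875

T and J share the same x with |TJ| = 34.7 and J on the −y side, so J = (0.0000, -34.700). The virtual corner opposite T is at (-63.800, -34.700). Since A1 is tangent to DK there, EK ⟂ DK and tangency of A1 to BJ means the radius EB is perpendicular to BJ, with radius 5.0, so the center E sits 5.0 in from both sides at E = (-58.800, -29.700). Then |TE| = |E − T| = 65.875.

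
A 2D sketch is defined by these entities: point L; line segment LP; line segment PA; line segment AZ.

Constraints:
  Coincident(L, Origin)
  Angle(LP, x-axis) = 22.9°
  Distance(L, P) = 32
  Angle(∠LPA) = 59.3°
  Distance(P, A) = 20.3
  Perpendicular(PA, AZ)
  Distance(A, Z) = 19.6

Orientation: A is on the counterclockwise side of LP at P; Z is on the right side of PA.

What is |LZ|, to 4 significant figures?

47.28

L is at the origin; LP runs at 22.9° with length 32.0, so P = 32.0·(cos 22.9°, sin 22.9°) = (29.48, 12.45). ∠LPA = 59.3°, so PA runs at 22.9° + (180° − 59.3°) = 143.6° from the x-axis; with |PA| = 20.3, A = P + 20.3·(cos 143.6°, sin 143.6°) = (13.14, 24.50). PA is perpendicular to AZ; with |AZ| = 19.6 on the right of PA, Z = A + 19.6·(0.5934, 0.8049) = (24.77, 40.27). Then |LZ| = |Z − L| = 47.28.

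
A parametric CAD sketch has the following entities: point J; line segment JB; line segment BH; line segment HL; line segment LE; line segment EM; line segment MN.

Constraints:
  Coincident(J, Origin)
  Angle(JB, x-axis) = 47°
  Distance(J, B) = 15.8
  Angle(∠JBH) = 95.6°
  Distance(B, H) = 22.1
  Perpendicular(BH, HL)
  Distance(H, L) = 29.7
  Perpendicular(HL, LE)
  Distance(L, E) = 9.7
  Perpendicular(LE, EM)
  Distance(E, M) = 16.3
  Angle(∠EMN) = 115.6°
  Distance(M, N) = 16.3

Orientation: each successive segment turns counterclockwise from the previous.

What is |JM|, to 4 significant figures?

14.13

J is at the origin; JB runs at 47.0° with length 15.8, so B = (10.78, 11.56). ∠JBH = 95.6° gives BH at 131.4° from the x-axis; with |BH| = 22.1, H = (-3.839, 28.13). BH is perpendicular to HL, so HL runs at -138.6°; with |HL| = 29.7, L = (-26.12, 8.492). HL ⟂ LE, so LE runs at -48.60°; with |LE| = 9.7, E = (-19.70, 1.216). LE ⟂ EM, so EM runs at 41.40°; with |EM| = 16.3, M = (-7.476, 12.00). Then |JM| = |M − J| = 14.13.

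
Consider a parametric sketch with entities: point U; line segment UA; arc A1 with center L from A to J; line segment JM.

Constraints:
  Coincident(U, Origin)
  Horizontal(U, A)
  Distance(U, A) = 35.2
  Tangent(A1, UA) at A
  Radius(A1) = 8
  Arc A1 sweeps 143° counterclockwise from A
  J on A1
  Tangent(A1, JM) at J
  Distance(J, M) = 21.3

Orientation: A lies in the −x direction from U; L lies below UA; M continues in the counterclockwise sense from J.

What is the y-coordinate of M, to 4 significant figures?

-27.21

On A1, A sits at bearing 90° from L; a 143° counterclockwise sweep puts J at bearing 233°, so J = L + 8.0·(cos 233°, sin 233°) = (-40.01, -14.39). Since A1 is tangent to JM there, LJ ⟂ JM, so JM runs along (−sin 233°, cos 233°); with |JM| = 21.3, M = (-23.00, -27.21). So M.y = -27.21.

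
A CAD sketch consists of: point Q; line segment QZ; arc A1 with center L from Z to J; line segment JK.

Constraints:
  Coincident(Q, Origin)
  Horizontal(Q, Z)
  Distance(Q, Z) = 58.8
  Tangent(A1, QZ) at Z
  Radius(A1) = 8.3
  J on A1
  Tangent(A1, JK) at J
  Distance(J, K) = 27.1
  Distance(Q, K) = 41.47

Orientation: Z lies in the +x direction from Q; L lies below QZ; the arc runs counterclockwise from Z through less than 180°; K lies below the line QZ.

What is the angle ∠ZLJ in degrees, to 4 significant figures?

48.16°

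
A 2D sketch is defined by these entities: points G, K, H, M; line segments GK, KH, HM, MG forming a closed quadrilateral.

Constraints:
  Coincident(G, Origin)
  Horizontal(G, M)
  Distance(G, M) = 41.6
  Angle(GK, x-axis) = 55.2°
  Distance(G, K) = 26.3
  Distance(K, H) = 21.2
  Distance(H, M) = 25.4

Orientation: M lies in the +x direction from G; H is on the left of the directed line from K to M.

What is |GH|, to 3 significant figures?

43.7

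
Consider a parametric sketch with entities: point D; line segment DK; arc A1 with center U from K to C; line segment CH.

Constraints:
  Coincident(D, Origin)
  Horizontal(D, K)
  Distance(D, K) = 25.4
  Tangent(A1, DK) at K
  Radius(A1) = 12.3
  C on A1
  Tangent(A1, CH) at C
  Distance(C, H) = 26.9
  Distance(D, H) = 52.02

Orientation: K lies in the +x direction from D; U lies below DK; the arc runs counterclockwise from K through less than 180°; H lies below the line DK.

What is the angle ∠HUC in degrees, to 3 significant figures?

65.4°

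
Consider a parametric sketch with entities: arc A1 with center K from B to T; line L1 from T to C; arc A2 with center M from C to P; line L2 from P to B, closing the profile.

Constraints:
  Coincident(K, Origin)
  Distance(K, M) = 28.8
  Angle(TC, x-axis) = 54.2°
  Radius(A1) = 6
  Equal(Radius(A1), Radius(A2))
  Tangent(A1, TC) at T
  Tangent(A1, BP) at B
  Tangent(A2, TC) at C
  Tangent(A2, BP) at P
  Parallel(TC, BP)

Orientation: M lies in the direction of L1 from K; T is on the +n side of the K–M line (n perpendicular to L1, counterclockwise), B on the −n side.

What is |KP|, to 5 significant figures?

29.418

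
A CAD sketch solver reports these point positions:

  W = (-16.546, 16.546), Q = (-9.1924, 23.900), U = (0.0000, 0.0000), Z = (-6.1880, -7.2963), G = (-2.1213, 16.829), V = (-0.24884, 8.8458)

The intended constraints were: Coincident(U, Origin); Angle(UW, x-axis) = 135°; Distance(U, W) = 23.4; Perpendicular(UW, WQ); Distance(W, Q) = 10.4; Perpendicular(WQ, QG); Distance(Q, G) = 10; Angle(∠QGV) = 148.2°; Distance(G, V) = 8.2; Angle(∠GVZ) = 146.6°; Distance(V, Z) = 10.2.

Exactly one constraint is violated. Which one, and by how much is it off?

Distance(V, Z) = 10.2 — off by 7.00.

U = (0.00, 0.00) ✓; UW at 135.0° ✓; |UW| = 23.40 ✓; ∠(UW, WQ) = 90.00° ✓; |WQ| = 10.40 ✓; ∠(WQ, QG) = 90.00° ✓; |QG| = 10.00 ✓; ∠QGV = 148.2° ✓; |GV| = 8.200 ✓; ∠GVZ = 146.6° ✓; |VZ| = 17.20 ✗.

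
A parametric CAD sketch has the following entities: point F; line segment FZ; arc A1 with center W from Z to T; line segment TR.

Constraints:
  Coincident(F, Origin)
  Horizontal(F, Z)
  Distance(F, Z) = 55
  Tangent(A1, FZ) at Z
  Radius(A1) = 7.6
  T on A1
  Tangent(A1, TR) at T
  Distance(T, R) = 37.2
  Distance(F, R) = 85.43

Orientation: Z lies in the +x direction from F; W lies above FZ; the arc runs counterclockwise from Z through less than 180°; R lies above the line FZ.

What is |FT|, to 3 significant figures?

62.2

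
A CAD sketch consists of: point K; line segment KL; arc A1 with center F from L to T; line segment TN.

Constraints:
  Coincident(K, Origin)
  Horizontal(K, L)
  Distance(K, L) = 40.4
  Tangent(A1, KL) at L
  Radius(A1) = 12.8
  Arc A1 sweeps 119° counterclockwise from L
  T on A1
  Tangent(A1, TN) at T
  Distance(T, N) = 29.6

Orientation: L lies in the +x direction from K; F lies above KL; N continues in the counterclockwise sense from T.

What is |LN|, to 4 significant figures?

45.01

K is at the origin; K and L share the same y with |KL| = 40.4 and L on the +x side, so L = (40.40, 0.000). Since A1 is tangent to KL there, FL ⟂ KL, so F = L + (0, 12.8) = (40.40, 12.80). On A1, L sits at bearing -90° from F; a 119° counterclockwise sweep puts T at bearing 29°, so T = F + 12.8·(cos 29°, sin 29°) = (51.60, 19.01). A1 meets TN tangentially, so FT is at right angles to TN, so TN runs along (−sin 29°, cos 29°); with |TN| = 29.6, N = (37.24, 44.89). Then |LN| = |N − L| = 45.01.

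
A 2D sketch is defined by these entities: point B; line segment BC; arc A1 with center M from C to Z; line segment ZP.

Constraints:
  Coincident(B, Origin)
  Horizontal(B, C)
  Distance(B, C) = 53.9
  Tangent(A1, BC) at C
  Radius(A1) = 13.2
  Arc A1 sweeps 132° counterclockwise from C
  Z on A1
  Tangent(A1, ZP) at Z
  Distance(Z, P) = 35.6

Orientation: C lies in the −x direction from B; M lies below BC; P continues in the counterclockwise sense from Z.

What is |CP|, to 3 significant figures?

50.5

On A1, C sits at bearing 90° from M; a 132° counterclockwise sweep puts Z at bearing 222°, so Z = M + 13.2·(cos 222°, sin 222°) = (-63.7, -22.0). Since A1 is tangent to ZP there, MZ ⟂ ZP, so ZP runs along (−sin 222°, cos 222°); with |ZP| = 35.6, P = (-39.9, -48.5). Then |CP| = |P − C| = 50.5.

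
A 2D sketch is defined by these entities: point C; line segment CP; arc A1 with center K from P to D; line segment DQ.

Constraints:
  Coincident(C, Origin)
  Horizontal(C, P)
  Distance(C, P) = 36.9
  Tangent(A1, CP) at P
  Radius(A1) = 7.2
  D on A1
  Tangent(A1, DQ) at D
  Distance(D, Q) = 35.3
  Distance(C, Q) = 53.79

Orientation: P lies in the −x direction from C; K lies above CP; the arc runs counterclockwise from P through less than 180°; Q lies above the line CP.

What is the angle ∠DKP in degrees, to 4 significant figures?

94.34°

Checks: |CP| = 36.90 ✓; |KD| = 7.200 ✓; ∠(KD, DQ) = 90.00° ✓; |DQ| = 35.30 ✓; |CQ| = 53.79 ✓.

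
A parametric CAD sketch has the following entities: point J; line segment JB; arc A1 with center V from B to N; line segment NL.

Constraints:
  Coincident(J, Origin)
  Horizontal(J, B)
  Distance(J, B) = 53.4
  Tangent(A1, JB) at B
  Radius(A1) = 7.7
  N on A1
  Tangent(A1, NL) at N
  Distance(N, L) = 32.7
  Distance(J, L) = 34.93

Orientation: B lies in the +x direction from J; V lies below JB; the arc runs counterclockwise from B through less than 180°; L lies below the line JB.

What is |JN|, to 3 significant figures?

48.1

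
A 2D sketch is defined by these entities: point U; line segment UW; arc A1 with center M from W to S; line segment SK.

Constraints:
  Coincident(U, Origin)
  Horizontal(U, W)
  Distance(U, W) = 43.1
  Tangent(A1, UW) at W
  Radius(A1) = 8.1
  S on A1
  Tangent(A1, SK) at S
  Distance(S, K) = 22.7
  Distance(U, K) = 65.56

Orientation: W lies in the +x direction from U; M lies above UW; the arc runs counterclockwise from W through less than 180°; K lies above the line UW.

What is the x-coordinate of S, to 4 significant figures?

50.27

Checks: |MS| = 8.100 ✓; ∠(MS, SK) = 90.00° ✓; |SK| = 22.70 ✓; |UK| = 65.56 ✓.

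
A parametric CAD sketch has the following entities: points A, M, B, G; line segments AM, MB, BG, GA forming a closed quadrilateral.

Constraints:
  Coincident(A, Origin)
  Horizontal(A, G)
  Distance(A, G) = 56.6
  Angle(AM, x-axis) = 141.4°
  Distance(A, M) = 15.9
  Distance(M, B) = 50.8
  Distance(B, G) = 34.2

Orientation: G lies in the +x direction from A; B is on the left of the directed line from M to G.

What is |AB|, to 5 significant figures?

44.497

Checks: |MB| = 50.80 ✓; |BG| = 34.20 ✓.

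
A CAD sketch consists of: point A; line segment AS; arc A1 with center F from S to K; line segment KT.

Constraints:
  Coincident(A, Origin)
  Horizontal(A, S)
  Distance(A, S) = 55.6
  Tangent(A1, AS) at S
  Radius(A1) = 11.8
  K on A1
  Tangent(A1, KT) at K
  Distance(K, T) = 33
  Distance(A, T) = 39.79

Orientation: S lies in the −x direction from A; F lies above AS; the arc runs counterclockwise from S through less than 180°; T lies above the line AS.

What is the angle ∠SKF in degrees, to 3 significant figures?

64.3°

Checks: ∠(FS, SA) = 90.00° ✓; |FK| = 11.80 ✓; ∠(FK, KT) = 90.00° ✓; |KT| = 33.00 ✓; |AT| = 39.79 ✓.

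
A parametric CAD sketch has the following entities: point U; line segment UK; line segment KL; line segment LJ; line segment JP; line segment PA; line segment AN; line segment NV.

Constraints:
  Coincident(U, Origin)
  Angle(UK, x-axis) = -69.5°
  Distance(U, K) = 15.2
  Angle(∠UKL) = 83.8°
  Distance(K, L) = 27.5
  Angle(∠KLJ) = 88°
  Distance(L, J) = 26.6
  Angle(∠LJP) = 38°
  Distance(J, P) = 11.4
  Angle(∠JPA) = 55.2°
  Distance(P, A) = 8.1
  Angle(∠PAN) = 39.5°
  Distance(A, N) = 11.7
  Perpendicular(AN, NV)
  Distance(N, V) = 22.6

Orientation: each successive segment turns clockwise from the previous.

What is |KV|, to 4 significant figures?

8.838

∠PAN = 39.5° gives AN at 55.00° from the x-axis; with |AN| = 11.7, N = (-19.31, 5.097). AN ⟂ NV, so NV runs at -35.00°; with |NV| = 22.6, V = (-0.8020, -7.866). Then |KV| = |V − K| = 8.838.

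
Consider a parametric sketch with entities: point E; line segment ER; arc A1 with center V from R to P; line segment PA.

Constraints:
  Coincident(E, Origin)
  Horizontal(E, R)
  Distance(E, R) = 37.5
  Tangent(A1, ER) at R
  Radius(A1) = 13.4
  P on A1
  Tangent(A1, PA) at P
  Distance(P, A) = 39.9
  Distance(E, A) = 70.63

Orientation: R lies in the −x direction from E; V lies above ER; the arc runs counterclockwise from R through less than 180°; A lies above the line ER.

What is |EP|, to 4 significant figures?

32.36

Checks: ∠(VR, RE) = 90.00° ✓; |VR| = 13.40 ✓; |VP| = 13.40 ✓; ∠(VP, PA) = 90.00° ✓; |PA| = 39.90 ✓; |EA| = 70.63 ✓.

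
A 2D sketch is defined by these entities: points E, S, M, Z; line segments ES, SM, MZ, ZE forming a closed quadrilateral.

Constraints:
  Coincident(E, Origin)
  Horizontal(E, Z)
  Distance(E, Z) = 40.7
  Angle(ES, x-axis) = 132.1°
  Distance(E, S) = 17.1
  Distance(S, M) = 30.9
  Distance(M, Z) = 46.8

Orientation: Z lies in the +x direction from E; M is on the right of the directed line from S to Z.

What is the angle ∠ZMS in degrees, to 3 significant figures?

84.8°

E is at the origin; E and Z share the same y with |EZ| = 40.7 and Z in +x, so Z = (40.7, 0). ES runs at 132.1° with |ES| = 17.1, so S = (-11.5, 12.7). M is determined by |SM| = 30.9 and |MZ| = 46.8 together: it lies at the intersection of circle(S, 30.9) and circle(Z, 46.8). With |SZ| = 53.7, the foot of the radical line on SZ is 15.3 from S and the perpendicular offset is √(30.9² − 15.3²) = 26.8. Taking the right-of-SZ solution: M = (-2.90, -17.0).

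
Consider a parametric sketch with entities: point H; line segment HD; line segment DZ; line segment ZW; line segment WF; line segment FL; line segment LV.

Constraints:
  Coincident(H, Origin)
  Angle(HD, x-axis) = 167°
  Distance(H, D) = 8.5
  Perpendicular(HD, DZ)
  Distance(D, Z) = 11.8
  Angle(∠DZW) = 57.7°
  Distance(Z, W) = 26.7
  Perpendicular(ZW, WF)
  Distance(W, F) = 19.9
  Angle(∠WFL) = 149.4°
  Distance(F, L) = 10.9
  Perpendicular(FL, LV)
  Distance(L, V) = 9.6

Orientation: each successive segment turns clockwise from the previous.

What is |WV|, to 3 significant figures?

28.0

H is at the origin; HD runs at 167.0° with length 8.5, so D = (-8.28, 1.91). HD is perpendicular to DZ, so DZ runs at 77.0°; with |DZ| = 11.8, Z = (-5.63, 13.4). ∠DZW = 57.7° gives ZW at -45.3° from the x-axis; with |ZW| = 26.7, W = (13.2, -5.57). The perpendicularity gives WF at right angles to ZW, so WF runs at -135°; with |WF| = 19.9, F = (-0.992, -19.6). ∠WFL = 149.4° gives FL at -166° from the x-axis; with |FL| = 10.9, L = (-11.6, -22.2). FL is perpendicular to LV, so LV runs at 104°; with |LV| = 9.6, V = (-13.9, -12.9). Then |WV| = |V − W| = 28.0.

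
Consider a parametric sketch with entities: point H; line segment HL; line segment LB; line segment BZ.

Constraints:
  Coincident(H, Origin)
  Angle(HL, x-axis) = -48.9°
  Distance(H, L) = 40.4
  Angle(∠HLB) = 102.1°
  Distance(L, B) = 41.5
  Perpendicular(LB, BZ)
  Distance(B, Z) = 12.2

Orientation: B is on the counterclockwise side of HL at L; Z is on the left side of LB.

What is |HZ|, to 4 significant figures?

56.94

∠HLB = 102.1°, so LB runs at -48.9° + (180° − 102.1°) = 29.00° from the x-axis; with |LB| = 41.5, B = L + 41.5·(cos 29.00°, sin 29.00°) = (62.85, -10.32). The perpendicularity gives BZ at right angles to LB; with |BZ| = 12.2 on the left of LB, Z = B + 12.2·(-0.4848, 0.8746) = (56.94, 0.3460). Then |HZ| = |Z − H| = 56.94.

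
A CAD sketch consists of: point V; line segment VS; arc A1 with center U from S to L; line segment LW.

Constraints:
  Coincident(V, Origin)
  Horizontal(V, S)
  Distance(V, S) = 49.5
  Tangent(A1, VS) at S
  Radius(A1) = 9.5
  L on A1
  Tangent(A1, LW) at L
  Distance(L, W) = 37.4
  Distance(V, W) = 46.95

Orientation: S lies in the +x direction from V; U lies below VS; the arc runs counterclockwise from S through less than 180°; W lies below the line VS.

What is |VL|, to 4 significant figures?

41.24

Checks: |UL| = 9.500 ✓; ∠(UL, LW) = 90.00° ✓; |LW| = 37.40 ✓; |VW| = 46.95 ✓.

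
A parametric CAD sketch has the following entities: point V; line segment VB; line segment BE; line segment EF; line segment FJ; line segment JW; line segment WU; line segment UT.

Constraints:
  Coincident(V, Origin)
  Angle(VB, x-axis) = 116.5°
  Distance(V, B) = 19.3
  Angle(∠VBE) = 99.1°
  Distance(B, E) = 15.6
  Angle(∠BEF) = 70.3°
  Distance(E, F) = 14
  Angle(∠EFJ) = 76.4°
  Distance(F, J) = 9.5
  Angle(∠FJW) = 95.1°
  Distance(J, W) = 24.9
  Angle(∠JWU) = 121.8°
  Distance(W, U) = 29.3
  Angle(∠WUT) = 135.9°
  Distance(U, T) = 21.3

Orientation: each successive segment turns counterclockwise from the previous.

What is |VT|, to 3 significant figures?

66.6

V is at the origin; VB runs at 116.5° with length 19.3, so B = (-8.61, 17.3). ∠VBE = 99.1° gives BE at -163° from the x-axis; with |BE| = 15.6, E = (-23.5, 12.6). ∠BEF = 70.3° gives EF at -52.9° from the x-axis; with |EF| = 14.0, F = (-15.1, 1.44). ∠EFJ = 76.4° gives FJ at 50.7° from the x-axis; with |FJ| = 9.5, J = (-9.04, 8.79). ∠FJW = 95.1° gives JW at 136° from the x-axis; with |JW| = 24.9, W = (-26.8, 26.2). ∠JWU = 121.8° gives WU at -166° from the x-axis; with |WU| = 29.3, U = (-55.3, 19.2). ∠WUT = 135.9° gives UT at -122° from the x-axis; with |UT| = 21.3, T = (-66.6, 1.18). Then |VT| = |T − V| = 66.6.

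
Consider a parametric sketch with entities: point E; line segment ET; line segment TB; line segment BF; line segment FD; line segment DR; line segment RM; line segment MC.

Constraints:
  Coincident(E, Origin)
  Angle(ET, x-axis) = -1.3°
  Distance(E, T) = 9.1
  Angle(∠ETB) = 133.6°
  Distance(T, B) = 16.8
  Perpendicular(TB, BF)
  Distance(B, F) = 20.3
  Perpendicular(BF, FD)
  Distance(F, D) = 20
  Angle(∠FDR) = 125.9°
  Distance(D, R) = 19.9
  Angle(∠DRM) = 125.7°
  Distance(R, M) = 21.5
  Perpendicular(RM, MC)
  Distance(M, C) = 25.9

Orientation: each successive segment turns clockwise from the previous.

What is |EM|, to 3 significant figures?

22.9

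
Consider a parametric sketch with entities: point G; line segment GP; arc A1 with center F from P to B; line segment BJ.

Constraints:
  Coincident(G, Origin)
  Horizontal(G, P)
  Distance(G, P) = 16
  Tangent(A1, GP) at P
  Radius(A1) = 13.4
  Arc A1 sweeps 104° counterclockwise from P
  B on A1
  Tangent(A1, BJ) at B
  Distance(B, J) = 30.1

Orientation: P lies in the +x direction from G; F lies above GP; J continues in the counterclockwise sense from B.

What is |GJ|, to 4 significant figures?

50.73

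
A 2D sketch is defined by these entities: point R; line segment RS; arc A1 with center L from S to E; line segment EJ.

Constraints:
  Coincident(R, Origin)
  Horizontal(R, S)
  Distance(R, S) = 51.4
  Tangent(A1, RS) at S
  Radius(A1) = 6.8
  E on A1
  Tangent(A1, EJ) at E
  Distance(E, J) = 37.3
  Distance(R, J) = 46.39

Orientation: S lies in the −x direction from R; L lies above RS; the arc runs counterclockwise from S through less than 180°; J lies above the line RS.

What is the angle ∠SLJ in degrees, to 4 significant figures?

142.3°

R is at the origin; R and S share the same y with |RS| = 51.4 and S on the −x side, so S = (-51.40, 0.000). Since A1 is tangent to RS there, LS ⟂ RS, so L = S + (0, 6.8) = (-51.40, 6.800). Since LE ⟂ EJ (tangency), |LJ| = √(6.8² + 37.3²) = 37.91 regardless of where E sits on A1. So J lies on both circle(R, 46.39) and circle(L, 37.91); the above-RS intersection is J = (-28.23, 36.81). E is the foot of the tangent from J: E = (-45.36, 3.677).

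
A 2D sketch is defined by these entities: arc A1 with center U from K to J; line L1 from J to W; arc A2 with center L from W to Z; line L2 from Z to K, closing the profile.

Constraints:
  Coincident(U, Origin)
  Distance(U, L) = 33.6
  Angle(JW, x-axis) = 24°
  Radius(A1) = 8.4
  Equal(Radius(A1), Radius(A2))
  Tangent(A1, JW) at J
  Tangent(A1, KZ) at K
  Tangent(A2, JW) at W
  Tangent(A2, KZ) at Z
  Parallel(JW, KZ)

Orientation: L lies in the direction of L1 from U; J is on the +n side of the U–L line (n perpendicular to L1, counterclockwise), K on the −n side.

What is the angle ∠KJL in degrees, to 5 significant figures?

75.964°

The slot axis is L1's direction at 24.0°, so u = (cos 24.0°, sin 24.0°) = (0.91355, 0.40674) and n = (−sin 24.0°, cos 24.0°) = (-0.40674, 0.91355). U is at the origin and L lies 33.6 along u from U, so L = 33.6·u = (30.695, 13.666). Tangency of A1 to both parallel lines with radius 8.4 puts J and K at U ± 8.4·n: J = (-3.4166, 7.6738), K = (3.4166, -7.6738). Then cos ∠KJL = JK·JL / (|JK||JL|), giving 75.964°.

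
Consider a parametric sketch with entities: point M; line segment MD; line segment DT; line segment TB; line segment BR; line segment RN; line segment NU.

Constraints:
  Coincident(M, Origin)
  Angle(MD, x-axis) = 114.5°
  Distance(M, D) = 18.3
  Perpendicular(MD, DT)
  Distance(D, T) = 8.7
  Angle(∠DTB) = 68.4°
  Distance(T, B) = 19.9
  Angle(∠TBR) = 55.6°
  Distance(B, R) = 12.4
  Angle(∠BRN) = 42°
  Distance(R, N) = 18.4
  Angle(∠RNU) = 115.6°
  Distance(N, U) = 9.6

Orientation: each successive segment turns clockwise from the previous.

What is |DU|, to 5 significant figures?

26.263

M is at the origin; MD runs at 114.5° with length 18.3, so D = (-7.5889, 16.652). MD ⟂ DT, so DT runs at 24.500°; with |DT| = 8.7, T = (0.32778, 20.260). ∠DTB = 68.4° gives TB at -87.100° from the x-axis; with |TB| = 19.9, B = (1.3346, 0.38561). ∠TBR = 55.6° gives BR at 148.50° from the x-axis; with |BR| = 12.4, R = (-9.2382, 6.8646). ∠BRN = 42.0° gives RN at 10.500° from the x-axis; with |RN| = 18.4, N = (8.8537, 10.218). ∠RNU = 115.6° gives NU at -53.900° from the x-axis; with |NU| = 9.6, U = (14.510, 2.4610). Then |DU| = |U − D| = 26.263.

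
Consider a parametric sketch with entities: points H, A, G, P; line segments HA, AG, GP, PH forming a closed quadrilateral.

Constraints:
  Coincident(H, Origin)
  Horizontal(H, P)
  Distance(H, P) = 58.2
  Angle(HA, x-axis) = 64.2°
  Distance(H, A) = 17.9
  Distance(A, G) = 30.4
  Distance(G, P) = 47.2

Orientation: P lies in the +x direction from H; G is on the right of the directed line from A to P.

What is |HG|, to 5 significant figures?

19.023

H is at the origin; HP is horizontal with |HP| = 58.2 and P in +x, so P = (58.2, 0). HA runs at 64.2° with |HA| = 17.9, so A = (7.7906, 16.116). G is determined by |AG| = 30.4 and |GP| = 47.2 together: it lies at the intersection of circle(A, 30.4) and circle(P, 47.2). With |AP| = 52.923, the foot of the radical line on AP is 14.145 from A and the perpendicular offset is √(30.4² − 14.145²) = 26.909. Taking the right-of-AP solution: G = (13.069, -13.822).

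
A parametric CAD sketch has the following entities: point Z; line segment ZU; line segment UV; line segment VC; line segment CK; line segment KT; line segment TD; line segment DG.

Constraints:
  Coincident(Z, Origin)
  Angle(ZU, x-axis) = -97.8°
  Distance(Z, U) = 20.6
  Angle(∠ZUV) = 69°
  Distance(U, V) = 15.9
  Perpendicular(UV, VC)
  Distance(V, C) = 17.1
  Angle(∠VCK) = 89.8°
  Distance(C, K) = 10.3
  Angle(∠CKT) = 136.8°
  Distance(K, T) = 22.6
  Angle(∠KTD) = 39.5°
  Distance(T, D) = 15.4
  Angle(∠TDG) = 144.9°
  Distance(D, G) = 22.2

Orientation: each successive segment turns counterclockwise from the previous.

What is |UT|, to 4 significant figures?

10.93

Z is at the origin; ZU runs at -97.8° with length 20.6, so U = (-2.796, -20.41). ∠ZUV = 69.0° gives UV at 13.20° from the x-axis; with |UV| = 15.9, V = (12.68, -16.78). The perpendicularity gives VC at right angles to UV, so VC runs at 103.2°; with |VC| = 17.1, C = (8.779, -0.1304). ∠VCK = 89.8° gives CK at -166.6° from the x-axis; with |CK| = 10.3, K = (-1.240, -2.517). ∠CKT = 136.8° gives KT at -123.4° from the x-axis; with |KT| = 22.6, T = (-13.68, -21.38). Then |UT| = |T − U| = 10.93.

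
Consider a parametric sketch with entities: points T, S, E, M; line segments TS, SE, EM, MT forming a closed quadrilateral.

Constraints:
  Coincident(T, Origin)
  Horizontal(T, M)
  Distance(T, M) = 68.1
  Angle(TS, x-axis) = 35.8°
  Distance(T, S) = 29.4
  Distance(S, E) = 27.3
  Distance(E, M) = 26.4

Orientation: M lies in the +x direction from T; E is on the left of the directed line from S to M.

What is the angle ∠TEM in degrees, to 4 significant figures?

108.9°

Checks: |SE| = 27.30 ✓; |EM| = 26.40 ✓.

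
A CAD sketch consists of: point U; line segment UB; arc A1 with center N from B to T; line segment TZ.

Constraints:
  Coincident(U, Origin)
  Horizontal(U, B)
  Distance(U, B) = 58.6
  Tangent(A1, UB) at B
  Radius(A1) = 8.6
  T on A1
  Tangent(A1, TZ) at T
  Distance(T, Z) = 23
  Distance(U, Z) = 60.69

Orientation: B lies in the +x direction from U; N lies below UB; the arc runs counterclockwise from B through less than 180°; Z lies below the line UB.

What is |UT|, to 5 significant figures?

50.849

Checks: ∠(NB, BU) = 90.00° ✓; |NT| = 8.600 ✓; ∠(NT, TZ) = 90.00° ✓; |TZ| = 23.00 ✓; |UZ| = 60.69 ✓.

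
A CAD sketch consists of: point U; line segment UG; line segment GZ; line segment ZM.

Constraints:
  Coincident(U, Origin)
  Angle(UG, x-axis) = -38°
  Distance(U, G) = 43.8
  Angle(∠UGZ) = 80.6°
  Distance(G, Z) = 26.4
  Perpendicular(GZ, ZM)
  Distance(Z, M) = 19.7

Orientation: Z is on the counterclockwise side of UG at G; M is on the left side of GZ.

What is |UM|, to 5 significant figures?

30.385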